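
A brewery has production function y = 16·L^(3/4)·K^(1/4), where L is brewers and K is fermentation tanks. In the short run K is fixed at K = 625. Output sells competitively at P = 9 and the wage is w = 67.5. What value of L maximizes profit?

With K = 625, MP_L = (3/4)·16·L^(-1/4)·625^(1/4) = 60·L^(-1/4).
Profit maximization for a price taker requires P·MP_L = w: 9·60·L^(-1/4) = 67.5.
So L^(-1/4) = 0.125, which gives L = 4096.

L* = 4096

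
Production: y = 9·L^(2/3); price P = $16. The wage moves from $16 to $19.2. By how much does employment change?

From P·MP_L = w with MP_L = 6·L^(-1/3), the labor demand is L(w) = (96/w)^(3).
At w = 16: L = 216. At w = 19.2: L = 125.
ΔL = 125 − 216 = -91.

ΔL = -91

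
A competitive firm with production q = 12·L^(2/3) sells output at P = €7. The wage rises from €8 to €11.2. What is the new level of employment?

L* = 125

From P·MP_L = w with MP_L = 8·L^(-1/3), the labor demand is L(w) = (56/w)^(3).
At w = 8: L = 343. At w = 11.2: L = 125.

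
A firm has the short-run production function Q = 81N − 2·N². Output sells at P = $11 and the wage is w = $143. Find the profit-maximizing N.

The marginal product of N is MP_N = 81 − 4N.
A price-taking firm hires until the value of the marginal product equals the wage: P·MP_N = w, so 11·(81 − 4N) = 143.
Then 81 − 4N = 13, giving N = 17.

N* = 17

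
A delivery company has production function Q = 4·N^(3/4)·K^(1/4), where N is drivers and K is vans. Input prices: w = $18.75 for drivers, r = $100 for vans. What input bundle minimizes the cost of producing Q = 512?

Cost minimization requires the marginal rate of technical substitution to equal the input-price ratio: MP_N/MP_K = w/r.
Here MP_N/MP_K = (3/4)·(K/N)/(1/4) = 3·(K/N). Setting this equal to 18.75/100 = 0.1875 gives K = 0.0625N.
Substituting into Q = 512: 4·N^(3/4)·(0.0625N)^(1/4) = 512.
Solving, N = 256 and K = 16.

N* = 256, K* = 16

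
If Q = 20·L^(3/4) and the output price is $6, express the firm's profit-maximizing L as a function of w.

L(w) = (90/w)^(4)

MP_L = (3/4)·20·L^(-1/4) = 15·L^(-1/4).
Setting P·MP_L = w: 90·L^(-1/4) = w.
Solving for L: L^(-1/4) = w/90, so L = (90/w)^(4).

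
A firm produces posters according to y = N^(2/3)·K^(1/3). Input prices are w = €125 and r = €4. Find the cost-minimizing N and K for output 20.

N* = 8, K* = 125

Cost minimization requires the marginal rate of technical substitution to equal the input-price ratio: MP_N/MP_K = w/r.
Here MP_N/MP_K = (2/3)·(K/N)/(1/3) = 2·(K/N). Setting this equal to 125/4 = 31.25 gives K = 15.625N.
Substituting into y = 20: N^(2/3)·(15.625N)^(1/3) = 20.
Solving, N = 8 and K = 125.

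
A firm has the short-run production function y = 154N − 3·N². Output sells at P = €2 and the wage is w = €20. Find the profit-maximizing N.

N* = 24

The marginal product of N is MP_N = 154 − 6N.
A price-taking firm hires until the value of the marginal product equals the wage: P·MP_N = w, so 2·(154 − 6N) = 20.
Then 154 − 6N = 10, giving N = 24.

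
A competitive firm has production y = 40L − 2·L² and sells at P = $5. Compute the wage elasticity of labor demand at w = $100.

From P·MP_L = w with MP_L = 40 − 4L, labor demand is L(w) = (40 − w/5)/4.
dL/dw = −1/(20) = -0.05.
At w = 100, L = 5, so ε = (dL/dw)·(w/L) = (-0.05)·(100/5) = -1.

ε = -1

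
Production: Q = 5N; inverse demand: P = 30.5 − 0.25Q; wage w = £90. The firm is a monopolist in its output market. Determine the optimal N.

N* = 5

Marginal revenue from the inverse demand is MR = 30.5 − 0.5Q.
The marginal product is MP_N = 5.
A monopolist hires until marginal revenue product equals the wage: MR·MP_N = w.
(30.5 − 2.5N)·5 = 90, so N = 5.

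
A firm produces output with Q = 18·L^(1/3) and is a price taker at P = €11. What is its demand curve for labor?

L(w) = (66/w)^(3/2)

MP_L = (1/3)·18·L^(-2/3) = 6·L^(-2/3).
Setting P·MP_L = w: 66·L^(-2/3) = w.
Solving for L: L^(-2/3) = w/66, so L = (66/w)^(3/2).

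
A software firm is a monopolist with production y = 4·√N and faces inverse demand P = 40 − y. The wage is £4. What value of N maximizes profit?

Marginal revenue from the inverse demand is MR = 40 − 2y.
The marginal product is MP_N = 2·N^(-1/2).
A monopolist hires until marginal revenue product equals the wage: MR·MP_N = w.
At N, y = 4·√N. Substituting and solving: (40 − 8·√N)·2·N^(-1/2) = 4 gives N = 16.

N* = 16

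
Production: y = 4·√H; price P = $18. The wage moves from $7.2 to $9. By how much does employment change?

From P·MP_H = w with MP_H = 2·H^(-1/2), the labor demand is H(w) = (36/w)^(2).
At w = 7.2: H = 25. At w = 9: H = 16.
ΔH = 16 − 25 = -9.

ΔH = -9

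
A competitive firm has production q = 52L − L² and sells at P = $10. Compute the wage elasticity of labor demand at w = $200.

ε = -0.625

From P·MP_L = w with MP_L = 52 − 2L, labor demand is L(w) = (52 − w/10)/2.
dL/dw = −1/(20) = -0.05.
At w = 200, L = 16, so ε = (dL/dw)·(w/L) = (-0.05)·(200/16) = -0.625.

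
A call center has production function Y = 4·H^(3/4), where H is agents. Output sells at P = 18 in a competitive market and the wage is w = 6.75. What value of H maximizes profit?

H* = 4096

MP_H = (3/4)·4·H^(-1/4) = 3·H^(-1/4).
Profit maximization for a price taker requires P·MP_H = w: 18·3·H^(-1/4) = 6.75.
So H^(-1/4) = 0.125, which gives H = 4096.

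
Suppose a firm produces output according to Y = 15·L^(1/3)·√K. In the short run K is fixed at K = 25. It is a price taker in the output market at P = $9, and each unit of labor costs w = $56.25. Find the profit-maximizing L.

With K = 25, MP_L = (1/3)·15·L^(-2/3)·25^(1/2) = 25·L^(-2/3).
Profit maximization for a price taker requires P·MP_L = w: 9·25·L^(-2/3) = 56.25.
So L^(-2/3) = 0.25, which gives L = 8.

L* = 8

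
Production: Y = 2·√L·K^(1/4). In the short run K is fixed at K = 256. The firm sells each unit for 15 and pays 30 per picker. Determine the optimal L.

With K = 256, MP_L = (1/2)·2·L^(-1/2)·256^(1/4) = 4·L^(-1/2).
Profit maximization for a price taker requires P·MP_L = w: 15·4·L^(-1/2) = 30.
So L^(-1/2) = 0.5, which gives L = 4.

L* = 4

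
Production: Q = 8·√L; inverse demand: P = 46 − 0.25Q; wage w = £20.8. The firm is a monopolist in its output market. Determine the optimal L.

L* = 25

Marginal revenue from the inverse demand is MR = 46 − 0.5Q.
The marginal product is MP_L = 4·L^(-1/2).
A monopolist hires until marginal revenue product equals the wage: MR·MP_L = w.
At L, Q = 8·√L. Substituting and solving: (46 − 4·√L)·4·L^(-1/2) = 20.8 gives L = 25.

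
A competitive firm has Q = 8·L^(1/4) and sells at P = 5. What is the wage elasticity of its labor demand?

ε = -4/3

MP_L = (1/4)·8·L^(-3/4), so P·MP_L = w gives 10·L^(-3/4) = w.
Solving, L(w) = (10/w)^(4/3). This is a constant-elasticity form: L ∝ w^(−4/3), so ε = −4/3.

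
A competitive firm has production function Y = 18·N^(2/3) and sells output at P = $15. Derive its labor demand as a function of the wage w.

MP_N = (2/3)·18·N^(-1/3) = 12·N^(-1/3).
Setting P·MP_N = w: 180·N^(-1/3) = w.
Solving for N: N^(-1/3) = w/180, so N = (180/w)^(3).

N(w) = 5832000/w³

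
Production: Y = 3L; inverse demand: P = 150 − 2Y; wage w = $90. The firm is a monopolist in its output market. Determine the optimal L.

Marginal revenue from the inverse demand is MR = 150 − 4Y.
The marginal product is MP_L = 3.
A monopolist hires until marginal revenue product equals the wage: MR·MP_L = w.
(150 − 12L)·3 = 90, so L = 10.

L* = 10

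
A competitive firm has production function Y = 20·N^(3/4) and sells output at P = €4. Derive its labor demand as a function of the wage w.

MP_N = (3/4)·20·N^(-1/4) = 15·N^(-1/4).
Setting P·MP_N = w: 60·N^(-1/4) = w.
Solving for N: N^(-1/4) = w/60, so N = (60/w)^(4).

N(w) = (60/w)^(4)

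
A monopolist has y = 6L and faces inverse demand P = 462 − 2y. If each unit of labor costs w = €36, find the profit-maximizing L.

Marginal revenue from the inverse demand is MR = 462 − 4y.
The marginal product is MP_L = 6.
A monopolist hires until marginal revenue product equals the wage: MR·MP_L = w.
(462 − 24L)·6 = 36, so L = 19.

L* = 19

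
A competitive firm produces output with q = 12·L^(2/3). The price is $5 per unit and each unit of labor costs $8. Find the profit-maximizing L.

L* = 125

MP_L = (2/3)·12·L^(-1/3) = 8·L^(-1/3).
Profit maximization for a price taker requires P·MP_L = w: 5·8·L^(-1/3) = 8.
So L^(-1/3) = 0.2, which gives L = 125.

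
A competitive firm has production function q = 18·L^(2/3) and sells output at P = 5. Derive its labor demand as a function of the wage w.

MP_L = (2/3)·18·L^(-1/3) = 12·L^(-1/3).
Setting P·MP_L = w: 60·L^(-1/3) = w.
Solving for L: L^(-1/3) = w/60, so L = (60/w)^(3).

L(w) = 216000/w³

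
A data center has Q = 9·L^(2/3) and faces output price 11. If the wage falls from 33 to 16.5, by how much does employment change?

From P·MP_L = w with MP_L = 6·L^(-1/3), the labor demand is L(w) = (66/w)^(3).
At w = 33: L = 8. At w = 16.5: L = 64.
ΔL = 64 − 8 = 56.

ΔL = 56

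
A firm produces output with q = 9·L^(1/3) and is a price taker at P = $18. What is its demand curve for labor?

L(w) = (54/w)^(3/2)

MP_L = (1/3)·9·L^(-2/3) = 3·L^(-2/3).
Setting P·MP_L = w: 54·L^(-2/3) = w.
Solving for L: L^(-2/3) = w/54, so L = (54/w)^(3/2).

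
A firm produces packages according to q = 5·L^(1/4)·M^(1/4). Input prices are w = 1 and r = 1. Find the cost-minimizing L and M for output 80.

L* = 256, M* = 256

Cost minimization requires the marginal rate of technical substitution to equal the input-price ratio: MP_L/MP_M = w/r.
Here MP_L/MP_M = (1/4)·(M/L)/(1/4) = (M/L). Setting this equal to 1/1 = 1 gives M = L.
Substituting into q = 80: 5·L^(1/4)·(L)^(1/4) = 80.
Solving, L = 256 and M = 256.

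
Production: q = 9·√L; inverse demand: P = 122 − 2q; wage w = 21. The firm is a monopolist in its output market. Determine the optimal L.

Marginal revenue from the inverse demand is MR = 122 − 4q.
The marginal product is MP_L = 4.5·L^(-1/2).
A monopolist hires until marginal revenue product equals the wage: MR·MP_L = w.
At L, q = 9·√L. Substituting and solving: (122 − 36·√L)·4.5·L^(-1/2) = 21 gives L = 9.

L* = 9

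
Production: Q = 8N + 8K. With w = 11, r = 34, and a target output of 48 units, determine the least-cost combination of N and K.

N* = 6, K* = 0

The inputs are perfect substitutes, so the firm uses whichever has the lower cost per unit of output.
Cost per unit of output via N is w/8 = 1.375; via K it is r/8 = 4.25. N is cheaper.
Producing Q = 48 with N alone: N = 6, K = 0.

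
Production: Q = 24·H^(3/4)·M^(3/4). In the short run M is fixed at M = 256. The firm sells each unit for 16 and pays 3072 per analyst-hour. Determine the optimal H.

With M = 256, MP_H = (3/4)·24·H^(-1/4)·256^(3/4) = 1152·H^(-1/4).
Profit maximization for a price taker requires P·MP_H = w: 16·1152·H^(-1/4) = 3072.
So H^(-1/4) = 1/6, which gives H = 1296.

H* = 1296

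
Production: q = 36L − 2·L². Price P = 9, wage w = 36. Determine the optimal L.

L* = 8

The marginal product of L is MP_L = 36 − 4L.
A price-taking firm hires until the value of the marginal product equals the wage: P·MP_L = w, so 9·(36 − 4L) = 36.
Then 36 − 4L = 4, giving L = 8.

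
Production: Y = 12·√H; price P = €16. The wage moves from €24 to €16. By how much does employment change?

From P·MP_H = w with MP_H = 6·H^(-1/2), the labor demand is H(w) = (96/w)^(2).
At w = 24: H = 16. At w = 16: H = 36.
ΔH = 36 − 16 = 20.

ΔH = 20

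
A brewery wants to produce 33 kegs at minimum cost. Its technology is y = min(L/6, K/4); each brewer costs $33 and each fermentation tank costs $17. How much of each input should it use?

L* = 198, K* = 132

With a fixed-proportions technology, the cost-minimizing bundle uses no slack in either input: L/6 = K/4 = y.
So L = 6·33 = 198 and K = 4·33 = 132.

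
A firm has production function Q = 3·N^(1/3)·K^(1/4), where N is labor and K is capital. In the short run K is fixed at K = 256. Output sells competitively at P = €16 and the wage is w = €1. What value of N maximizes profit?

N* = 512

With K = 256, MP_N = (1/3)·3·N^(-2/3)·256^(1/4) = 4·N^(-2/3).
Profit maximization for a price taker requires P·MP_N = w: 16·4·N^(-2/3) = 1.
So N^(-2/3) = 0.015625, which gives N = 512.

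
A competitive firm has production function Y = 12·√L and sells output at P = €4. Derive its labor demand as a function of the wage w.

L(w) = 576/w²

MP_L = (1/2)·12·L^(-1/2) = 6·L^(-1/2).
Setting P·MP_L = w: 24·L^(-1/2) = w.
Solving for L: L^(-1/2) = w/24, so L = (24/w)^(2).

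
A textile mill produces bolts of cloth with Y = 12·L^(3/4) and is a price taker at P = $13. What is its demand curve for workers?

MP_L = (3/4)·12·L^(-1/4) = 9·L^(-1/4).
Setting P·MP_L = w: 117·L^(-1/4) = w.
Solving for L: L^(-1/4) = w/117, so L = (117/w)^(4).

L(w) = (117/w)^(4)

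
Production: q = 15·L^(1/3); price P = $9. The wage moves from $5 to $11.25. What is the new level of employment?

L* = 8

From P·MP_L = w with MP_L = 5·L^(-2/3), the labor demand is L(w) = (45/w)^(3/2).
At w = 5: L = 27. At w = 11.25: L = 8.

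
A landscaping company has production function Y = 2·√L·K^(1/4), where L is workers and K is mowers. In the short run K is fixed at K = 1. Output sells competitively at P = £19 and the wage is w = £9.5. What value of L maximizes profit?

With K = 1, MP_L = (1/2)·2·L^(-1/2)·1^(1/4) = L^(-1/2).
Profit maximization for a price taker requires P·MP_L = w: 19·L^(-1/2) = 9.5.
So L^(-1/2) = 0.5, which gives L = 4.

L* = 4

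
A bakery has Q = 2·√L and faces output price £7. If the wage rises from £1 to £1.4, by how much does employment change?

From P·MP_L = w with MP_L = L^(-1/2), the labor demand is L(w) = (7/w)^(2).
At w = 1: L = 49. At w = 1.4: L = 25.
ΔL = 25 − 49 = -24.

ΔL = -24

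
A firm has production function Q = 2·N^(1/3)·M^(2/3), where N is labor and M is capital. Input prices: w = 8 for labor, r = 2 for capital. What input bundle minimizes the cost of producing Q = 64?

Cost minimization requires the marginal rate of technical substitution to equal the input-price ratio: MP_N/MP_M = w/r.
Here MP_N/MP_M = (1/3)·(M/N)/(2/3) = 0.5·(M/N). Setting this equal to 8/2 = 4 gives M = 8N.
Substituting into Q = 64: 2·N^(1/3)·(8N)^(2/3) = 64.
Solving, N = 8 and M = 64.

N* = 8, M* = 64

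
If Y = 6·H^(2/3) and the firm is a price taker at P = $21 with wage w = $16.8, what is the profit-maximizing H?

H* = 125

MP_H = (2/3)·6·H^(-1/3) = 4·H^(-1/3).
Profit maximization for a price taker requires P·MP_H = w: 21·4·H^(-1/3) = 16.8.
So H^(-1/3) = 0.2, which gives H = 125.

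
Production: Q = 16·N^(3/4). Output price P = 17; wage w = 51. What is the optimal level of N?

MP_N = (3/4)·16·N^(-1/4) = 12·N^(-1/4).
Profit maximization for a price taker requires P·MP_N = w: 17·12·N^(-1/4) = 51.
So N^(-1/4) = 0.25, which gives N = 256.

N* = 256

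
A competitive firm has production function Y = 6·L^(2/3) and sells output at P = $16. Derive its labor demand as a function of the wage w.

MP_L = (2/3)·6·L^(-1/3) = 4·L^(-1/3).
Setting P·MP_L = w: 64·L^(-1/3) = w.
Solving for L: L^(-1/3) = w/64, so L = (64/w)^(3).

L(w) = 262144/w³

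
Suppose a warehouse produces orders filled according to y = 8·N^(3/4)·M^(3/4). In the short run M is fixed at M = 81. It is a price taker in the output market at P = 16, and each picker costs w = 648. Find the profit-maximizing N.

N* = 256

With M = 81, MP_N = (3/4)·8·N^(-1/4)·81^(3/4) = 162·N^(-1/4).
Profit maximization for a price taker requires P·MP_N = w: 16·162·N^(-1/4) = 648.
So N^(-1/4) = 0.25, which gives N = 256.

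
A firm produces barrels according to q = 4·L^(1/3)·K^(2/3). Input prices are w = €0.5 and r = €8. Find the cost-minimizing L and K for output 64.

L* = 64, K* = 8

Cost minimization requires the marginal rate of technical substitution to equal the input-price ratio: MP_L/MP_K = w/r.
Here MP_L/MP_K = (1/3)·(K/L)/(2/3) = 0.5·(K/L). Setting this equal to 0.5/8 = 0.0625 gives K = 0.125L.
Substituting into q = 64: 4·L^(1/3)·(0.125L)^(2/3) = 64.
Solving, L = 64 and K = 8.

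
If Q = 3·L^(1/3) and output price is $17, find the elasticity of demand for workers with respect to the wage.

ε = -1.5

MP_L = (1/3)·3·L^(-2/3), so P·MP_L = w gives 17·L^(-2/3) = w.
Solving, L(w) = (17/w)^(3/2). This is a constant-elasticity form: L ∝ w^(−3/2), so ε = −3/2.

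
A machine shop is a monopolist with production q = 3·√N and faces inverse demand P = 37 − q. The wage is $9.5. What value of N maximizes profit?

Marginal revenue from the inverse demand is MR = 37 − 2q.
The marginal product is MP_N = 1.5·N^(-1/2).
A monopolist hires until marginal revenue product equals the wage: MR·MP_N = w.
At N, q = 3·√N. Substituting and solving: (37 − 6·√N)·1.5·N^(-1/2) = 9.5 gives N = 9.

N* = 9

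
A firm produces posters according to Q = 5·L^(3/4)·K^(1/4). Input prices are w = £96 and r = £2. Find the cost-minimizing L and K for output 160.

L* = 16, K* = 256

Cost minimization requires the marginal rate of technical substitution to equal the input-price ratio: MP_L/MP_K = w/r.
Here MP_L/MP_K = (3/4)·(K/L)/(1/4) = 3·(K/L). Setting this equal to 96/2 = 48 gives K = 16L.
Substituting into Q = 160: 5·L^(3/4)·(16L)^(1/4) = 160.
Solving, L = 16 and K = 256.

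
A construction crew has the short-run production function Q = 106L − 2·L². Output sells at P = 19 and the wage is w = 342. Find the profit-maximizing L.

The marginal product of L is MP_L = 106 − 4L.
A price-taking firm hires until the value of the marginal product equals the wage: P·MP_L = w, so 19·(106 − 4L) = 342.
Then 106 − 4L = 18, giving L = 22.

L* = 22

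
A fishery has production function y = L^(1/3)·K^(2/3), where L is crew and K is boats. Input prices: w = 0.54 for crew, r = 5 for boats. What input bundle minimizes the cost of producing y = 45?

L* = 125, K* = 27

Cost minimization requires the marginal rate of technical substitution to equal the input-price ratio: MP_L/MP_K = w/r.
Here MP_L/MP_K = (1/3)·(K/L)/(2/3) = 0.5·(K/L). Setting this equal to 0.54/5 = 0.108 gives K = 0.216L.
Substituting into y = 45: L^(1/3)·(0.216L)^(2/3) = 45.
Solving, L = 125 and K = 27.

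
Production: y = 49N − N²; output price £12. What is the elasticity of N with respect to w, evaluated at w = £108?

ε = -0.225

From P·MP_N = w with MP_N = 49 − 2N, labor demand is N(w) = (49 − w/12)/2.
dN/dw = −1/(24) = -1/24.
At w = 108, N = 20, so ε = (dN/dw)·(w/N) = (-1/24)·(108/20) = -0.225.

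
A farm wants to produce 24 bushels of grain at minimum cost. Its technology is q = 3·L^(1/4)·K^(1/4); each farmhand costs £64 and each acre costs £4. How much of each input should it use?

Cost minimization requires the marginal rate of technical substitution to equal the input-price ratio: MP_L/MP_K = w/r.
Here MP_L/MP_K = (1/4)·(K/L)/(1/4) = (K/L). Setting this equal to 64/4 = 16 gives K = 16L.
Substituting into q = 24: 3·L^(1/4)·(16L)^(1/4) = 24.
Solving, L = 16 and K = 256.

L* = 16, K* = 256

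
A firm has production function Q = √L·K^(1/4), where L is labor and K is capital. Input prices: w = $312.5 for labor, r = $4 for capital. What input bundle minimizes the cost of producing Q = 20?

L* = 16, K* = 625

Cost minimization requires the marginal rate of technical substitution to equal the input-price ratio: MP_L/MP_K = w/r.
Here MP_L/MP_K = (1/2)·(K/L)/(1/4) = 2·(K/L). Setting this equal to 312.5/4 = 78.125 gives K = 39.0625L.
Substituting into Q = 20: L^(1/2)·(39.0625L)^(1/4) = 20.
Solving, L = 16 and K = 625.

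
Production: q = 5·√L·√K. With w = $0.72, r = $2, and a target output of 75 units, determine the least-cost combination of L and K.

L* = 25, K* = 9

Cost minimization requires the marginal rate of technical substitution to equal the input-price ratio: MP_L/MP_K = w/r.
Here MP_L/MP_K = (1/2)·(K/L)/(1/2) = (K/L). Setting this equal to 0.72/2 = 0.36 gives K = 0.36L.
Substituting into q = 75: 5·L^(1/2)·(0.36L)^(1/2) = 75.
Solving, L = 25 and K = 9.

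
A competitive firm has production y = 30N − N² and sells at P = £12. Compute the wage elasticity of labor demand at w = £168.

From P·MP_N = w with MP_N = 30 − 2N, labor demand is N(w) = (30 − w/12)/2.
dN/dw = −1/(24) = -1/24.
At w = 168, N = 8, so ε = (dN/dw)·(w/N) = (-1/24)·(168/8) = -0.875.

ε = -0.875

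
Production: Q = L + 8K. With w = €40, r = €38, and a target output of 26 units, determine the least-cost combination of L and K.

The inputs are perfect substitutes, so the firm uses whichever has the lower cost per unit of output.
Cost per unit of output via L is 40; via K it is 4.75. K is cheaper.
Producing Q = 26 with K alone: L = 0, K = 3.25.

L* = 0, K* = 3.25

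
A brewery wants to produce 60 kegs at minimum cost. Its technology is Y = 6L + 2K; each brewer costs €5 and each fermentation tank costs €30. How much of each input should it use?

The inputs are perfect substitutes, so the firm uses whichever has the lower cost per unit of output.
Cost per unit of output via L is w/6 = 5/6; via K it is r/2 = 15. L is cheaper.
Producing Y = 60 with L alone: L = 10, K = 0.

L* = 10, K* = 0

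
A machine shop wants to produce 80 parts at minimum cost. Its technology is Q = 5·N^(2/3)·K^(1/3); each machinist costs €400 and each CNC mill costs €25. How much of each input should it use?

Cost minimization requires the marginal rate of technical substitution to equal the input-price ratio: MP_N/MP_K = w/r.
Here MP_N/MP_K = (2/3)·(K/N)/(1/3) = 2·(K/N). Setting this equal to 400/25 = 16 gives K = 8N.
Substituting into Q = 80: 5·N^(2/3)·(8N)^(1/3) = 80.
Solving, N = 8 and K = 64.

N* = 8, K* = 64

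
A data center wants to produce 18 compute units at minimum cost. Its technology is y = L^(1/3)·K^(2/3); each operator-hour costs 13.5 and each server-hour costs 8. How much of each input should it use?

L* = 8, K* = 27

Cost minimization requires the marginal rate of technical substitution to equal the input-price ratio: MP_L/MP_K = w/r.
Here MP_L/MP_K = (1/3)·(K/L)/(2/3) = 0.5·(K/L). Setting this equal to 13.5/8 = 1.6875 gives K = 3.375L.
Substituting into y = 18: L^(1/3)·(3.375L)^(2/3) = 18.
Solving, L = 8 and K = 27.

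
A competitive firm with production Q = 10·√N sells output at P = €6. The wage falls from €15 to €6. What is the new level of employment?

N* = 25

From P·MP_N = w with MP_N = 5·N^(-1/2), the labor demand is N(w) = (30/w)^(2).
At w = 15: N = 4. At w = 6: N = 25.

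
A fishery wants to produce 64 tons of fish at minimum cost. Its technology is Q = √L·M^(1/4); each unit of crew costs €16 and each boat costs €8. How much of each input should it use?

L* = 256, M* = 256

Cost minimization requires the marginal rate of technical substitution to equal the input-price ratio: MP_L/MP_M = w/r.
Here MP_L/MP_M = (1/2)·(M/L)/(1/4) = 2·(M/L). Setting this equal to 16/8 = 2 gives M = L.
Substituting into Q = 64: L^(1/2)·(L)^(1/4) = 64.
Solving, L = 256 and M = 256.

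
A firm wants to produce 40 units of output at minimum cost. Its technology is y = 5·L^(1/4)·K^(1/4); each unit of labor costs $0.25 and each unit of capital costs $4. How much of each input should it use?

L* = 256, K* = 16

Cost minimization requires the marginal rate of technical substitution to equal the input-price ratio: MP_L/MP_K = w/r.
Here MP_L/MP_K = (1/4)·(K/L)/(1/4) = (K/L). Setting this equal to 0.25/4 = 0.0625 gives K = 0.0625L.
Substituting into y = 40: 5·L^(1/4)·(0.0625L)^(1/4) = 40.
Solving, L = 256 and K = 16.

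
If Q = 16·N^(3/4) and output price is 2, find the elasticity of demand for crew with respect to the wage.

MP_N = (3/4)·16·N^(-1/4), so P·MP_N = w gives 24·N^(-1/4) = w.
Solving, N(w) = (24/w)^(4). This is a constant-elasticity form: N ∝ w^(−4), so ε = −4.

ε = -4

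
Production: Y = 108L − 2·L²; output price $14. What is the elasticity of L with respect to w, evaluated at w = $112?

From P·MP_L = w with MP_L = 108 − 4L, labor demand is L(w) = (108 − w/14)/4.
dL/dw = −1/(56) = -1/56.
At w = 112, L = 25, so ε = (dL/dw)·(w/L) = (-1/56)·(112/25) = -0.08.

ε = -0.08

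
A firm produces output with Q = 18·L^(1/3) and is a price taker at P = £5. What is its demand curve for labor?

L(w) = (30/w)^(3/2)

MP_L = (1/3)·18·L^(-2/3) = 6·L^(-2/3).
Setting P·MP_L = w: 30·L^(-2/3) = w.
Solving for L: L^(-2/3) = w/30, so L = (30/w)^(3/2).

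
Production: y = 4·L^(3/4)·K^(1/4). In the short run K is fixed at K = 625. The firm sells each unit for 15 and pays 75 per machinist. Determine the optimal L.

With K = 625, MP_L = (3/4)·4·L^(-1/4)·625^(1/4) = 15·L^(-1/4).
Profit maximization for a price taker requires P·MP_L = w: 15·15·L^(-1/4) = 75.
So L^(-1/4) = 1/3, which gives L = 81.

L* = 81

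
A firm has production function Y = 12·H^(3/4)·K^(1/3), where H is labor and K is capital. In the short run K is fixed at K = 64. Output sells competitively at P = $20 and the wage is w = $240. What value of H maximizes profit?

With K = 64, MP_H = (3/4)·12·H^(-1/4)·64^(1/3) = 36·H^(-1/4).
Profit maximization for a price taker requires P·MP_H = w: 20·36·H^(-1/4) = 240.
So H^(-1/4) = 1/3, which gives H = 81.

H* = 81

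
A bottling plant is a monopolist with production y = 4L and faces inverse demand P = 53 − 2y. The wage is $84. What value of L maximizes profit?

Marginal revenue from the inverse demand is MR = 53 − 4y.
The marginal product is MP_L = 4.
A monopolist hires until marginal revenue product equals the wage: MR·MP_L = w.
(53 − 16L)·4 = 84, so L = 2.

L* = 2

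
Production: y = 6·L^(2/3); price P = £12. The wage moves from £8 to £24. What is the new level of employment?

L* = 8

From P·MP_L = w with MP_L = 4·L^(-1/3), the labor demand is L(w) = (48/w)^(3).
At w = 8: L = 216. At w = 24: L = 8.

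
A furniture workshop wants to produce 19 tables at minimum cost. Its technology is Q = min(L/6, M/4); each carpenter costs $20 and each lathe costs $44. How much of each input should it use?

With a fixed-proportions technology, the cost-minimizing bundle uses no slack in either input: L/6 = M/4 = Q.
So L = 6·19 = 114 and M = 4·19 = 76.

L* = 114, M* = 76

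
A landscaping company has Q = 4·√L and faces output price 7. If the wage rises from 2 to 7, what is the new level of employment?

L* = 4

From P·MP_L = w with MP_L = 2·L^(-1/2), the labor demand is L(w) = (14/w)^(2).
At w = 2: L = 49. At w = 7: L = 4.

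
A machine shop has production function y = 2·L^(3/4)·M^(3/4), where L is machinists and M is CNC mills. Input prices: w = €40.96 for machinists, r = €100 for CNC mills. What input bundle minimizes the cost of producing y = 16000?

Cost minimization requires the marginal rate of technical substitution to equal the input-price ratio: MP_L/MP_M = w/r.
Here MP_L/MP_M = (3/4)·(M/L)/(3/4) = (M/L). Setting this equal to 40.96/100 = 0.4096 gives M = 0.4096L.
Substituting into y = 16000: 2·L^(3/4)·(0.4096L)^(3/4) = 16000.
Solving, L = 625 and M = 256.

L* = 625, M* = 256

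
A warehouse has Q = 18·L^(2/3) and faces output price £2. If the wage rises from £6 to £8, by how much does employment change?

ΔL = -37

From P·MP_L = w with MP_L = 12·L^(-1/3), the labor demand is L(w) = (24/w)^(3).
At w = 6: L = 64. At w = 8: L = 27.
ΔL = 27 − 64 = -37.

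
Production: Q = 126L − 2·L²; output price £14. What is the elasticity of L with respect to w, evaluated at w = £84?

From P·MP_L = w with MP_L = 126 − 4L, labor demand is L(w) = (126 − w/14)/4.
dL/dw = −1/(56) = -1/56.
At w = 84, L = 30, so ε = (dL/dw)·(w/L) = (-1/56)·(84/30) = -0.05.

ε = -0.05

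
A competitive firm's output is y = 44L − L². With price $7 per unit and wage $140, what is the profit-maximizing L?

L* = 12

The marginal product of L is MP_L = 44 − 2L.
A price-taking firm hires until the value of the marginal product equals the wage: P·MP_L = w, so 7·(44 − 2L) = 140.
Then 44 − 2L = 20, giving L = 12.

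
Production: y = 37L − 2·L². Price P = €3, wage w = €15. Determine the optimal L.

The marginal product of L is MP_L = 37 − 4L.
A price-taking firm hires until the value of the marginal product equals the wage: P·MP_L = w, so 3·(37 − 4L) = 15.
Then 37 − 4L = 5, giving L = 8.

L* = 8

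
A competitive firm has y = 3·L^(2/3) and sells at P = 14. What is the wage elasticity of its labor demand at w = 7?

ε = -3

MP_L = (2/3)·3·L^(-1/3), so P·MP_L = w gives 28·L^(-1/3) = w.
Solving, L(w) = (28/w)^(3). This is a constant-elasticity form: L ∝ w^(−3), so ε = −3.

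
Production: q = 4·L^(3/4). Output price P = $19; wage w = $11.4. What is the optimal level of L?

L* = 625

MP_L = (3/4)·4·L^(-1/4) = 3·L^(-1/4).
Profit maximization for a price taker requires P·MP_L = w: 19·3·L^(-1/4) = 11.4.
So L^(-1/4) = 0.2, which gives L = 625.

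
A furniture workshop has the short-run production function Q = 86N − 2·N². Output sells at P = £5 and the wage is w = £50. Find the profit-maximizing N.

The marginal product of N is MP_N = 86 − 4N.
A price-taking firm hires until the value of the marginal product equals the wage: P·MP_N = w, so 5·(86 − 4N) = 50.
Then 86 − 4N = 10, giving N = 19.

N* = 19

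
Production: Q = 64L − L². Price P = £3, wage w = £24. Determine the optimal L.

The marginal product of L is MP_L = 64 − 2L.
A price-taking firm hires until the value of the marginal product equals the wage: P·MP_L = w, so 3·(64 − 2L) = 24.
Then 64 − 2L = 8, giving L = 28.

L* = 28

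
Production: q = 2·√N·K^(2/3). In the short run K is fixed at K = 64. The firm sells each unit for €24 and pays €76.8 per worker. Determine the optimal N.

N* = 25

With K = 64, MP_N = (1/2)·2·N^(-1/2)·64^(2/3) = 16·N^(-1/2).
Profit maximization for a price taker requires P·MP_N = w: 24·16·N^(-1/2) = 76.8.
So N^(-1/2) = 0.2, which gives N = 25.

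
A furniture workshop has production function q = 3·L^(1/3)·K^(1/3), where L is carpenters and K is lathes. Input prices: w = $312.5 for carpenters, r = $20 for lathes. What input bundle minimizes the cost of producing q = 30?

L* = 8, K* = 125

Cost minimization requires the marginal rate of technical substitution to equal the input-price ratio: MP_L/MP_K = w/r.
Here MP_L/MP_K = (1/3)·(K/L)/(1/3) = (K/L). Setting this equal to 312.5/20 = 15.625 gives K = 15.625L.
Substituting into q = 30: 3·L^(1/3)·(15.625L)^(1/3) = 30.
Solving, L = 8 and K = 125.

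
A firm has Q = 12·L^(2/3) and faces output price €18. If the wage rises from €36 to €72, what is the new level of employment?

L* = 8

From P·MP_L = w with MP_L = 8·L^(-1/3), the labor demand is L(w) = (144/w)^(3).
At w = 36: L = 64. At w = 72: L = 8.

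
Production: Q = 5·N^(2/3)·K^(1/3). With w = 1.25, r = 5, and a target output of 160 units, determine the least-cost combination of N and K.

N* = 64, K* = 8

Cost minimization requires the marginal rate of technical substitution to equal the input-price ratio: MP_N/MP_K = w/r.
Here MP_N/MP_K = (2/3)·(K/N)/(1/3) = 2·(K/N). Setting this equal to 1.25/5 = 0.25 gives K = 0.125N.
Substituting into Q = 160: 5·N^(2/3)·(0.125N)^(1/3) = 160.
Solving, N = 64 and K = 8.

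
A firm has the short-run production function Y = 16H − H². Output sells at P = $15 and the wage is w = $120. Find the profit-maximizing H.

H* = 4

The marginal product of H is MP_H = 16 − 2H.
A price-taking firm hires until the value of the marginal product equals the wage: P·MP_H = w, so 15·(16 − 2H) = 120.
Then 16 − 2H = 8, giving H = 4.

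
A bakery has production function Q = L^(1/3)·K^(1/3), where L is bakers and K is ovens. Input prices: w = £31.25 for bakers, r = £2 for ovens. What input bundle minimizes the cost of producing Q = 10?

L* = 8, K* = 125

Cost minimization requires the marginal rate of technical substitution to equal the input-price ratio: MP_L/MP_K = w/r.
Here MP_L/MP_K = (1/3)·(K/L)/(1/3) = (K/L). Setting this equal to 31.25/2 = 15.625 gives K = 15.625L.
Substituting into Q = 10: L^(1/3)·(15.625L)^(1/3) = 10.
Solving, L = 8 and K = 125.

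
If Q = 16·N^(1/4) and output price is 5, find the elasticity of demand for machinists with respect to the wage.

MP_N = (1/4)·16·N^(-3/4), so P·MP_N = w gives 20·N^(-3/4) = w.
Solving, N(w) = (20/w)^(4/3). This is a constant-elasticity form: N ∝ w^(−4/3), so ε = −4/3.

ε = -4/3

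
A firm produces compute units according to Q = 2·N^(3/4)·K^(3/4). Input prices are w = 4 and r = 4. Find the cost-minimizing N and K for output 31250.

N* = 625, K* = 625

Cost minimization requires the marginal rate of technical substitution to equal the input-price ratio: MP_N/MP_K = w/r.
Here MP_N/MP_K = (3/4)·(K/N)/(3/4) = (K/N). Setting this equal to 4/4 = 1 gives K = N.
Substituting into Q = 31250: 2·N^(3/4)·(N)^(3/4) = 31250.
Solving, N = 625 and K = 625.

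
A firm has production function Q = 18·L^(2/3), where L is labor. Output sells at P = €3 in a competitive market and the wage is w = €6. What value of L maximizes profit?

MP_L = (2/3)·18·L^(-1/3) = 12·L^(-1/3).
Profit maximization for a price taker requires P·MP_L = w: 3·12·L^(-1/3) = 6.
So L^(-1/3) = 1/6, which gives L = 216.

L* = 216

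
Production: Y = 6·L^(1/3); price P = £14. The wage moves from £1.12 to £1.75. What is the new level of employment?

L* = 64

From P·MP_L = w with MP_L = 2·L^(-2/3), the labor demand is L(w) = (28/w)^(3/2).
At w = 1.12: L = 125. At w = 1.75: L = 64.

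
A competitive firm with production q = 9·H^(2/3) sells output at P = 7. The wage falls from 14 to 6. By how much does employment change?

From P·MP_H = w with MP_H = 6·H^(-1/3), the labor demand is H(w) = (42/w)^(3).
At w = 14: H = 27. At w = 6: H = 343.
ΔH = 343 − 27 = 316.

ΔH = 316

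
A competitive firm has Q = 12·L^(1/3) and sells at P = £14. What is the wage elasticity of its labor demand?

ε = -1.5

MP_L = (1/3)·12·L^(-2/3), so P·MP_L = w gives 56·L^(-2/3) = w.
Solving, L(w) = (56/w)^(3/2). This is a constant-elasticity form: L ∝ w^(−3/2), so ε = −3/2.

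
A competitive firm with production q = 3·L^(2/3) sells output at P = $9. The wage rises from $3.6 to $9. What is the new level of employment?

From P·MP_L = w with MP_L = 2·L^(-1/3), the labor demand is L(w) = (18/w)^(3).
At w = 3.6: L = 125. At w = 9: L = 8.

L* = 8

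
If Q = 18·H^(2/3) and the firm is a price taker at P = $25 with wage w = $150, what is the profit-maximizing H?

MP_H = (2/3)·18·H^(-1/3) = 12·H^(-1/3).
Profit maximization for a price taker requires P·MP_H = w: 25·12·H^(-1/3) = 150.
So H^(-1/3) = 0.5, which gives H = 8.

H* = 8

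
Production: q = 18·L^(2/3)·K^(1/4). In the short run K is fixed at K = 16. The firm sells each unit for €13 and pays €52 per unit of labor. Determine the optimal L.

With K = 16, MP_L = (2/3)·18·L^(-1/3)·16^(1/4) = 24·L^(-1/3).
Profit maximization for a price taker requires P·MP_L = w: 13·24·L^(-1/3) = 52.
So L^(-1/3) = 1/6, which gives L = 216.

L* = 216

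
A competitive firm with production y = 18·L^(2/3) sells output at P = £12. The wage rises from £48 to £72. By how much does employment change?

ΔL = -19

From P·MP_L = w with MP_L = 12·L^(-1/3), the labor demand is L(w) = (144/w)^(3).
At w = 48: L = 27. At w = 72: L = 8.
ΔL = 8 − 27 = -19.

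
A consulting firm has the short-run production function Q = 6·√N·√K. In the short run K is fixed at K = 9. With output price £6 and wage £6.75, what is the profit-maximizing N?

With K = 9, MP_N = (1/2)·6·N^(-1/2)·9^(1/2) = 9·N^(-1/2).
Profit maximization for a price taker requires P·MP_N = w: 6·9·N^(-1/2) = 6.75.
So N^(-1/2) = 0.125, which gives N = 64.

N* = 64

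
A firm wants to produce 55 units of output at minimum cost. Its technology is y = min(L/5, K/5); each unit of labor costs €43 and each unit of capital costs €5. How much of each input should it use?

With a fixed-proportions technology, the cost-minimizing bundle uses no slack in either input: L/5 = K/5 = y.
So L = 5·55 = 275 and K = 5·55 = 275.

L* = 275, K* = 275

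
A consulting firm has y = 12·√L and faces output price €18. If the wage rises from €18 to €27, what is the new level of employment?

From P·MP_L = w with MP_L = 6·L^(-1/2), the labor demand is L(w) = (108/w)^(2).
At w = 18: L = 36. At w = 27: L = 16.

L* = 16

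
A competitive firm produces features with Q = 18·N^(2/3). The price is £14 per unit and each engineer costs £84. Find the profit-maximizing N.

N* = 8

MP_N = (2/3)·18·N^(-1/3) = 12·N^(-1/3).
Profit maximization for a price taker requires P·MP_N = w: 14·12·N^(-1/3) = 84.
So N^(-1/3) = 0.5, which gives N = 8.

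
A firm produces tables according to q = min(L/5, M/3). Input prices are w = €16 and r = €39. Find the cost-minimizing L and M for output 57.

L* = 285, M* = 171

With a fixed-proportions technology, the cost-minimizing bundle uses no slack in either input: L/5 = M/3 = q.
So L = 5·57 = 285 and M = 3·57 = 171.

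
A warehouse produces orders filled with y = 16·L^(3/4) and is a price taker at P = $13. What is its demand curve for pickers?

L(w) = (156/w)^(4)

MP_L = (3/4)·16·L^(-1/4) = 12·L^(-1/4).
Setting P·MP_L = w: 156·L^(-1/4) = w.
Solving for L: L^(-1/4) = w/156, so L = (156/w)^(4).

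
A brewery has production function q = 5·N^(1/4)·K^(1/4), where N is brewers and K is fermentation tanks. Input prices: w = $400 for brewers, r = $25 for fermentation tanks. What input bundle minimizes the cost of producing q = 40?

Cost minimization requires the marginal rate of technical substitution to equal the input-price ratio: MP_N/MP_K = w/r.
Here MP_N/MP_K = (1/4)·(K/N)/(1/4) = (K/N). Setting this equal to 400/25 = 16 gives K = 16N.
Substituting into q = 40: 5·N^(1/4)·(16N)^(1/4) = 40.
Solving, N = 16 and K = 256.

N* = 16, K* = 256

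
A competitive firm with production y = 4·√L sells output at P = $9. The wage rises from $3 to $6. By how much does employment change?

ΔL = -27

From P·MP_L = w with MP_L = 2·L^(-1/2), the labor demand is L(w) = (18/w)^(2).
At w = 3: L = 36. At w = 6: L = 9.
ΔL = 9 − 36 = -27.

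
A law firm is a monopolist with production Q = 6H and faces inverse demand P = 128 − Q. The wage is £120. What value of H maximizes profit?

H* = 9

Marginal revenue from the inverse demand is MR = 128 − 2Q.
The marginal product is MP_H = 6.
A monopolist hires until marginal revenue product equals the wage: MR·MP_H = w.
(128 − 12H)·6 = 120, so H = 9.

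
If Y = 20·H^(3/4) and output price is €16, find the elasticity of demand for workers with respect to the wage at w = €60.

ε = -4

MP_H = (3/4)·20·H^(-1/4), so P·MP_H = w gives 240·H^(-1/4) = w.
Solving, H(w) = (240/w)^(4). This is a constant-elasticity form: H ∝ w^(−4), so ε = −4.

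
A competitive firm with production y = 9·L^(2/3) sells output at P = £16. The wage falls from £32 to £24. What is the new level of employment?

From P·MP_L = w with MP_L = 6·L^(-1/3), the labor demand is L(w) = (96/w)^(3).
At w = 32: L = 27. At w = 24: L = 64.

L* = 64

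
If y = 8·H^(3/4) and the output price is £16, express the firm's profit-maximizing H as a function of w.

MP_H = (3/4)·8·H^(-1/4) = 6·H^(-1/4).
Setting P·MP_H = w: 96·H^(-1/4) = w.
Solving for H: H^(-1/4) = w/96, so H = (96/w)^(4).

H(w) = (96/w)^(4)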